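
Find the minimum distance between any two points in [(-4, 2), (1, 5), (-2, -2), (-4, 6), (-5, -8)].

Computing all pairwise distances among 5 points:

d((-4, 2), (1, 5)) = 5.831
d((-4, 2), (-2, -2)) = 4.4721
d((-4, 2), (-4, 6)) = 4.0 <-- minimum
d((-4, 2), (-5, -8)) = 10.0499
d((1, 5), (-2, -2)) = 7.6158
d((1, 5), (-4, 6)) = 5.099
d((1, 5), (-5, -8)) = 14.3178
d((-2, -2), (-4, 6)) = 8.2462
d((-2, -2), (-5, -8)) = 6.7082
d((-4, 6), (-5, -8)) = 14.0357

Closest pair: (-4, 2) and (-4, 6) with distance 4.0

The closest pair is (-4, 2) and (-4, 6) with Euclidean distance 4.0. For 5 points, brute-force pairwise comparison is shown above. For large n, the divide-and-conquer algorithm (sort by x, recurse on halves, check the dividing strip) achieves O(n log n).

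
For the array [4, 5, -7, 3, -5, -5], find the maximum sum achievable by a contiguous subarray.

Using Kadane's algorithm on [4, 5, -7, 3, -5, -5]:

Scanning through the array:
Position 1 (value 5): max_ending_here = 9, max_so_far = 9
Position 2 (value -7): max_ending_here = 2, max_so_far = 9
Position 3 (value 3): max_ending_here = 5, max_so_far = 9
Position 4 (value -5): max_ending_here = 0, max_so_far = 9
Position 5 (value -5): max_ending_here = -5, max_so_far = 9

Maximum subarray: [4, 5]
Maximum sum: 9

The maximum subarray is [4, 5] with sum 9. This subarray runs from index 0 to index 1.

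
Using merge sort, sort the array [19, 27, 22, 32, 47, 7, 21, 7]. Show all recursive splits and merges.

Merge sort trace:

Split: [19, 27, 22, 32, 47, 7, 21, 7] -> [19, 27, 22, 32] and [47, 7, 21, 7]
  Split: [19, 27, 22, 32] -> [19, 27] and [22, 32]
    Split: [19, 27] -> [19] and [27]
    Merge: [19] + [27] -> [19, 27]
    Split: [22, 32] -> [22] and [32]
    Merge: [22] + [32] -> [22, 32]
  Merge: [19, 27] + [22, 32] -> [19, 22, 27, 32]
  Split: [47, 7, 21, 7] -> [47, 7] and [21, 7]
    Split: [47, 7] -> [47] and [7]
    Merge: [47] + [7] -> [7, 47]
    Split: [21, 7] -> [21] and [7]
    Merge: [21] + [7] -> [7, 21]
  Merge: [7, 47] + [7, 21] -> [7, 7, 21, 47]
Merge: [19, 22, 27, 32] + [7, 7, 21, 47] -> [7, 7, 19, 21, 22, 27, 32, 47]

Final sorted array: [7, 7, 19, 21, 22, 27, 32, 47]

The merge sort proceeds by recursively splitting the array and merging sorted halves.
After all merges, the sorted array is [7, 7, 19, 21, 22, 27, 32, 47].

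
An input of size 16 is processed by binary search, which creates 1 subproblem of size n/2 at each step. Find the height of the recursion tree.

For divide and conquer with division factor 2:

Problem sizes at each level:
Level 0: 16
Level 1: 8
Level 2: 4
Level 3: 2
Level 4: 1

The root is level 0 and the size-1 base case is level 4 (the tree spans levels 0 through 4, i.e. 5 levels counting the root), so the depth is the number of divisions: log_2(16) = 4

The recursion tree depth is log_2(16) = 4. At each level, the problem size is divided by 2, so it takes 4 divisions to reduce to a base case of size 1. The algorithm makes 1 recursive call at each level.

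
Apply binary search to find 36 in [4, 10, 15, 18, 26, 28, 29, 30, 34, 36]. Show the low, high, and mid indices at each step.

Binary search for 36 in [4, 10, 15, 18, 26, 28, 29, 30, 34, 36]:

lo=0, hi=9, mid=4, arr[mid]=26 -> 26 < 36, search right half
lo=5, hi=9, mid=7, arr[mid]=30 -> 30 < 36, search right half
lo=8, hi=9, mid=8, arr[mid]=34 -> 34 < 36, search right half
lo=9, hi=9, mid=9, arr[mid]=36 -> Found target at index 9!

Binary search finds 36 at index 9 after 4 comparisons. The search repeatedly halves the search space by comparing with the middle element.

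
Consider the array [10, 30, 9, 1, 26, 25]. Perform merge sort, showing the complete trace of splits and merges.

Merge sort trace:

Split: [10, 30, 9, 1, 26, 25] -> [10, 30, 9] and [1, 26, 25]
  Split: [10, 30, 9] -> [10] and [30, 9]
    Split: [30, 9] -> [30] and [9]
    Merge: [30] + [9] -> [9, 30]
  Merge: [10] + [9, 30] -> [9, 10, 30]
  Split: [1, 26, 25] -> [1] and [26, 25]
    Split: [26, 25] -> [26] and [25]
    Merge: [26] + [25] -> [25, 26]
  Merge: [1] + [25, 26] -> [1, 25, 26]
Merge: [9, 10, 30] + [1, 25, 26] -> [1, 9, 10, 25, 26, 30]

Final sorted array: [1, 9, 10, 25, 26, 30]

The merge sort proceeds by recursively splitting the array and merging sorted halves.
After all merges, the sorted array is [1, 9, 10, 25, 26, 30].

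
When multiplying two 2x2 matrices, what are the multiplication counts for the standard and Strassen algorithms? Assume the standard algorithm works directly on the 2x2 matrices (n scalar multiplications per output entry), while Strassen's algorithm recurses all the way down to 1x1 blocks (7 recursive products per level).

Matrix multiplication for 2x2 matrices:

Standard algorithm: 2^3 = 8 multiplications
Strassen's algorithm: 7^(log2(2)) = 7^1 = 7 multiplications
Savings: 8 - 7 = 1 multiplications

Standard: 8 multiplications (2^3). Strassen: 7 multiplications (7^1). Strassen reduces 8 recursive multiplications to 7 at each level.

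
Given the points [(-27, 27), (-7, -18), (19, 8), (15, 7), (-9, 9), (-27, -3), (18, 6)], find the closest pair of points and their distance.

Computing all pairwise distances among 7 points:

d((-27, 27), (-7, -18)) = 49.2443
d((-27, 27), (19, 8)) = 49.7695
d((-27, 27), (15, 7)) = 46.5188
d((-27, 27), (-9, 9)) = 25.4558
d((-27, 27), (-27, -3)) = 30.0
d((-27, 27), (18, 6)) = 49.6588
d((-7, -18), (19, 8)) = 36.7696
d((-7, -18), (15, 7)) = 33.3017
d((-7, -18), (-9, 9)) = 27.074
d((-7, -18), (-27, -3)) = 25.0
d((-7, -18), (18, 6)) = 34.6554
d((19, 8), (15, 7)) = 4.1231
d((19, 8), (-9, 9)) = 28.0179
d((19, 8), (-27, -3)) = 47.2969
d((19, 8), (18, 6)) = 2.2361 <-- minimum
d((15, 7), (-9, 9)) = 24.0832
d((15, 7), (-27, -3)) = 43.1741
d((15, 7), (18, 6)) = 3.1623
d((-9, 9), (-27, -3)) = 21.6333
d((-9, 9), (18, 6)) = 27.1662
d((-27, -3), (18, 6)) = 45.8912

Closest pair: (19, 8) and (18, 6) with distance 2.2361

The closest pair is (19, 8) and (18, 6) with Euclidean distance 2.2361. For 7 points, brute-force pairwise comparison is shown above. For large n, the divide-and-conquer algorithm (sort by x, recurse on halves, check the dividing strip) achieves O(n log n).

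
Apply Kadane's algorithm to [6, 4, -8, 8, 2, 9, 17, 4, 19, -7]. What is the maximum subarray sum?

Using Kadane's algorithm on [6, 4, -8, 8, 2, 9, 17, 4, 19, -7]:

Scanning through the array:
Position 1 (value 4): max_ending_here = 10, max_so_far = 10
Position 2 (value -8): max_ending_here = 2, max_so_far = 10
Position 3 (value 8): max_ending_here = 10, max_so_far = 10
Position 4 (value 2): max_ending_here = 12, max_so_far = 12
Position 5 (value 9): max_ending_here = 21, max_so_far = 21
Position 6 (value 17): max_ending_here = 38, max_so_far = 38
Position 7 (value 4): max_ending_here = 42, max_so_far = 42
Position 8 (value 19): max_ending_here = 61, max_so_far = 61
Position 9 (value -7): max_ending_here = 54, max_so_far = 61

Maximum subarray: [6, 4, -8, 8, 2, 9, 17, 4, 19]
Maximum sum: 61

The maximum subarray is [6, 4, -8, 8, 2, 9, 17, 4, 19] with sum 61. This subarray runs from index 0 to index 8.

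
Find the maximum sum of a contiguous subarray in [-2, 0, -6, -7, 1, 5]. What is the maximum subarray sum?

Using Kadane's algorithm on [-2, 0, -6, -7, 1, 5]:

Scanning through the array:
Position 1 (value 0): max_ending_here = 0, max_so_far = 0
Position 2 (value -6): max_ending_here = -6, max_so_far = 0
Position 3 (value -7): max_ending_here = -7, max_so_far = 0
Position 4 (value 1): max_ending_here = 1, max_so_far = 1
Position 5 (value 5): max_ending_here = 6, max_so_far = 6

Maximum subarray: [1, 5]
Maximum sum: 6

The maximum subarray is [1, 5] with sum 6. This subarray runs from index 4 to index 5.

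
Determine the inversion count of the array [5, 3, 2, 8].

Finding inversions in [5, 3, 2, 8]:

(0, 1): arr[0]=5 > arr[1]=3
(0, 2): arr[0]=5 > arr[2]=2
(1, 2): arr[1]=3 > arr[2]=2

Total inversions: 3

The array has 3 inversion(s): (0,1), (0,2), (1,2). Each pair (i,j) satisfies i < j and arr[i] > arr[j].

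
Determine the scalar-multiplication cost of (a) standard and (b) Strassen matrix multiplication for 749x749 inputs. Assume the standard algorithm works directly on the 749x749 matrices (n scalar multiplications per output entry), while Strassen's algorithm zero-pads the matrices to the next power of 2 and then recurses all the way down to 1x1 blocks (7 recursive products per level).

Matrix multiplication for 749x749 matrices:

Strassen's algorithm requires power-of-2 dimensions. Pad 749x749 to 1024x1024 (next power of 2).

Standard algorithm: 749^3 = 420189749 multiplications
Strassen's algorithm: 7^(log2(1024)) = 7^10 = 282475249 multiplications
Savings: 420189749 - 282475249 = 137714500 multiplications

Standard: 420189749 multiplications (749^3). Strassen: 282475249 multiplications (7^10, after padding to 1024x1024). Strassen reduces 8 recursive multiplications to 7 at each level.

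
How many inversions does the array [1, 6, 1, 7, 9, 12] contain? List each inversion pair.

Finding inversions in [1, 6, 1, 7, 9, 12]:

(1, 2): arr[1]=6 > arr[2]=1

Total inversions: 1

The array has 1 inversion(s): (1,2). Each pair (i,j) satisfies i < j and arr[i] > arr[j].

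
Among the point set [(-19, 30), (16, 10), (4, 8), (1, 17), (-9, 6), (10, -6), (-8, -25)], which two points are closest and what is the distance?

Computing all pairwise distances among 7 points:

d((-19, 30), (16, 10)) = 40.3113
d((-19, 30), (4, 8)) = 31.8277
d((-19, 30), (1, 17)) = 23.8537
d((-19, 30), (-9, 6)) = 26.0
d((-19, 30), (10, -6)) = 46.2277
d((-19, 30), (-8, -25)) = 56.0892
d((16, 10), (4, 8)) = 12.1655
d((16, 10), (1, 17)) = 16.5529
d((16, 10), (-9, 6)) = 25.318
d((16, 10), (10, -6)) = 17.088
d((16, 10), (-8, -25)) = 42.4382
d((4, 8), (1, 17)) = 9.4868 <-- minimum
d((4, 8), (-9, 6)) = 13.1529
d((4, 8), (10, -6)) = 15.2315
d((4, 8), (-8, -25)) = 35.1141
d((1, 17), (-9, 6)) = 14.8661
d((1, 17), (10, -6)) = 24.6982
d((1, 17), (-8, -25)) = 42.9535
d((-9, 6), (10, -6)) = 22.4722
d((-9, 6), (-8, -25)) = 31.0161
d((10, -6), (-8, -25)) = 26.1725

Closest pair: (4, 8) and (1, 17) with distance 9.4868

The closest pair is (4, 8) and (1, 17) with Euclidean distance 9.4868. For 7 points, brute-force pairwise comparison is shown above. For large n, the divide-and-conquer algorithm (sort by x, recurse on halves, check the dividing strip) achieves O(n log n).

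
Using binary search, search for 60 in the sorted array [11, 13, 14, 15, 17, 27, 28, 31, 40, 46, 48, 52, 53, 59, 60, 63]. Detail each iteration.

Binary search for 60 in [11, 13, 14, 15, 17, 27, 28, 31, 40, 46, 48, 52, 53, 59, 60, 63]:

lo=0, hi=15, mid=7, arr[mid]=31 -> 31 < 60, search right half
lo=8, hi=15, mid=11, arr[mid]=52 -> 52 < 60, search right half
lo=12, hi=15, mid=13, arr[mid]=59 -> 59 < 60, search right half
lo=14, hi=15, mid=14, arr[mid]=60 -> Found target at index 14!

Binary search finds 60 at index 14 after 4 comparisons. The search repeatedly halves the search space by comparing with the middle element.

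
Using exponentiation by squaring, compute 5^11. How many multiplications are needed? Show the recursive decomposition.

Computing 5^11 by squaring (build up from 5^1; each line after the first costs one multiplication):

5^1 = 5
5^2 = (5^1)^2 = 5^2 = 25
5^4 = (5^2)^2 = 25^2 = 625
5^5 = 5 * 5^4 = 5 * 625 = 3125
5^10 = (5^5)^2 = 3125^2 = 9765625
5^11 = 5 * 5^10 = 5 * 9765625 = 48828125

Result: 48828125
Multiplications needed: 5 (5 lines after 5^1)

5^11 = 48828125. Using exponentiation by squaring, this requires 5 multiplications. The key idea: if the exponent is even, square the half-power; if odd, multiply by the base once.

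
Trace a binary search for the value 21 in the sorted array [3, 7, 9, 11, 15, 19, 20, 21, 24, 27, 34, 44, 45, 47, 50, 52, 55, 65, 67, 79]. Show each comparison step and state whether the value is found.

Binary search for 21 in [3, 7, 9, 11, 15, 19, 20, 21, 24, 27, 34, 44, 45, 47, 50, 52, 55, 65, 67, 79]:

lo=0, hi=19, mid=9, arr[mid]=27 -> 27 > 21, search left half
lo=0, hi=8, mid=4, arr[mid]=15 -> 15 < 21, search right half
lo=5, hi=8, mid=6, arr[mid]=20 -> 20 < 21, search right half
lo=7, hi=8, mid=7, arr[mid]=21 -> Found target at index 7!

Binary search finds 21 at index 7 after 4 comparisons. The search repeatedly halves the search space by comparing with the middle element.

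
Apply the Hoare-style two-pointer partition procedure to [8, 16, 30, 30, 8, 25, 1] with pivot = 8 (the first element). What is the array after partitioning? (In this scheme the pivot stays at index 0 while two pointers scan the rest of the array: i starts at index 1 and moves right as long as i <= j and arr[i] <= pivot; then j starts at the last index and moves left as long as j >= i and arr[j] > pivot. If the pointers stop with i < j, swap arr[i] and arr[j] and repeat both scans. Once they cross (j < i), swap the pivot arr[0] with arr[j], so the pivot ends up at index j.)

Hoare-style two-pointer partition with pivot = 8:

Initial array: [8, 16, 30, 30, 8, 25, 1]

Pointers start at i = 1, j = 6.
i stops at index 1 (arr[1]=16 > 8), j stops at index 6 (arr[6]=1 <= 8): swap arr[1] and arr[6], array becomes [8, 1, 30, 30, 8, 25, 16]
i stops at index 2 (arr[2]=30 > 8), j stops at index 4 (arr[4]=8 <= 8): swap arr[2] and arr[4], array becomes [8, 1, 8, 30, 30, 25, 16]
i ends at 3, j ends at 2: the pointers have crossed (j < i), so scanning stops.

Swap pivot arr[0] with arr[2] to place pivot at position 2: [8, 1, 8, 30, 30, 25, 16]
Pivot position: 2

After partitioning with pivot 8, the array becomes [8, 1, 8, 30, 30, 25, 16]. The pivot is placed at index 2. All elements to the left of the pivot are <= 8, and all elements to the right are > 8.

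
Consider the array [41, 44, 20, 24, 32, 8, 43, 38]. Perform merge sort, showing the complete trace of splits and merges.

Merge sort trace:

Split: [41, 44, 20, 24, 32, 8, 43, 38] -> [41, 44, 20, 24] and [32, 8, 43, 38]
  Split: [41, 44, 20, 24] -> [41, 44] and [20, 24]
    Split: [41, 44] -> [41] and [44]
    Merge: [41] + [44] -> [41, 44]
    Split: [20, 24] -> [20] and [24]
    Merge: [20] + [24] -> [20, 24]
  Merge: [41, 44] + [20, 24] -> [20, 24, 41, 44]
  Split: [32, 8, 43, 38] -> [32, 8] and [43, 38]
    Split: [32, 8] -> [32] and [8]
    Merge: [32] + [8] -> [8, 32]
    Split: [43, 38] -> [43] and [38]
    Merge: [43] + [38] -> [38, 43]
  Merge: [8, 32] + [38, 43] -> [8, 32, 38, 43]
Merge: [20, 24, 41, 44] + [8, 32, 38, 43] -> [8, 20, 24, 32, 38, 41, 43, 44]

Final sorted array: [8, 20, 24, 32, 38, 41, 43, 44]

The merge sort proceeds by recursively splitting the array and merging sorted halves.
After all merges, the sorted array is [8, 20, 24, 32, 38, 41, 43, 44].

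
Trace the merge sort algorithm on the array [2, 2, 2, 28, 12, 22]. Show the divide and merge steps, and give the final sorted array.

Merge sort trace:

Split: [2, 2, 2, 28, 12, 22] -> [2, 2, 2] and [28, 12, 22]
  Split: [2, 2, 2] -> [2] and [2, 2]
    Split: [2, 2] -> [2] and [2]
    Merge: [2] + [2] -> [2, 2]
  Merge: [2] + [2, 2] -> [2, 2, 2]
  Split: [28, 12, 22] -> [28] and [12, 22]
    Split: [12, 22] -> [12] and [22]
    Merge: [12] + [22] -> [12, 22]
  Merge: [28] + [12, 22] -> [12, 22, 28]
Merge: [2, 2, 2] + [12, 22, 28] -> [2, 2, 2, 12, 22, 28]

Final sorted array: [2, 2, 2, 12, 22, 28]

The merge sort proceeds by recursively splitting the array and merging sorted halves.
After all merges, the sorted array is [2, 2, 2, 12, 22, 28].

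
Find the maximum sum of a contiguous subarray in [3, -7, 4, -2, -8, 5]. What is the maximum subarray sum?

Using Kadane's algorithm on [3, -7, 4, -2, -8, 5]:

Scanning through the array:
Position 1 (value -7): max_ending_here = -4, max_so_far = 3
Position 2 (value 4): max_ending_here = 4, max_so_far = 4
Position 3 (value -2): max_ending_here = 2, max_so_far = 4
Position 4 (value -8): max_ending_here = -6, max_so_far = 4
Position 5 (value 5): max_ending_here = 5, max_so_far = 5

Maximum subarray: [5]
Maximum sum: 5

The maximum subarray is [5] with sum 5. This subarray runs from index 5 to index 5.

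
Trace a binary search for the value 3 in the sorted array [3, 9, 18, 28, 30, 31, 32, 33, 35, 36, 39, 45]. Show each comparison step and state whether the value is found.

Binary search for 3 in [3, 9, 18, 28, 30, 31, 32, 33, 35, 36, 39, 45]:

lo=0, hi=11, mid=5, arr[mid]=31 -> 31 > 3, search left half
lo=0, hi=4, mid=2, arr[mid]=18 -> 18 > 3, search left half
lo=0, hi=1, mid=0, arr[mid]=3 -> Found target at index 0!

Binary search finds 3 at index 0 after 3 comparisons. The search repeatedly halves the search space by comparing with the middle element.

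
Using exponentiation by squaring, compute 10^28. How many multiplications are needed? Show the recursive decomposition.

Computing 10^28 by squaring (build up from 10^1; each line after the first costs one multiplication):

10^1 = 10
10^2 = (10^1)^2 = 10^2 = 100
10^3 = 10 * 10^2 = 10 * 100 = 1000
10^6 = (10^3)^2 = 1000^2 = 1000000
10^7 = 10 * 10^6 = 10 * 1000000 = 10000000
10^14 = (10^7)^2 = 10000000^2 = 100000000000000
10^28 = (10^14)^2 = 100000000000000^2 = 10000000000000000000000000000

Result: 10000000000000000000000000000
Multiplications needed: 6 (6 lines after 10^1)

10^28 = 10000000000000000000000000000. Using exponentiation by squaring, this requires 6 multiplications. The key idea: if the exponent is even, square the half-power; if odd, multiply by the base once.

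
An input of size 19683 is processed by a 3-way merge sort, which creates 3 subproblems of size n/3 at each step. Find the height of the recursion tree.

For divide and conquer with division factor 3:

Problem sizes at each level:
Level 0: 19683
Level 1: 6561
Level 2: 2187
Level 3: 729
Level 4: 243
Level 5: 81
Level 6: 27
Level 7: 9
Level 8: 3
Level 9: 1

The root is level 0 and the size-1 base case is level 9 (the tree spans levels 0 through 9, i.e. 10 levels counting the root), so the depth is the number of divisions: log_3(19683) = 9

The recursion tree depth is log_3(19683) = 9. At each level, the problem size is divided by 3, so it takes 9 divisions to reduce to a base case of size 1. The algorithm makes 3 recursive calls at each level.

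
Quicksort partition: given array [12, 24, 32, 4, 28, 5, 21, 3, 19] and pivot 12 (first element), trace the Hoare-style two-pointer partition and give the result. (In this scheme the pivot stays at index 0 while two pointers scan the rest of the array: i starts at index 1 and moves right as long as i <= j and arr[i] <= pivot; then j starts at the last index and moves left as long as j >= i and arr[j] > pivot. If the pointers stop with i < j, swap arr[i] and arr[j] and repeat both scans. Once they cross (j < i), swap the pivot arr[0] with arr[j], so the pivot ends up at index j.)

Hoare-style two-pointer partition with pivot = 12:

Initial array: [12, 24, 32, 4, 28, 5, 21, 3, 19]

Pointers start at i = 1, j = 8.
i stops at index 1 (arr[1]=24 > 12), j stops at index 7 (arr[7]=3 <= 12): swap arr[1] and arr[7], array becomes [12, 3, 32, 4, 28, 5, 21, 24, 19]
i stops at index 2 (arr[2]=32 > 12), j stops at index 5 (arr[5]=5 <= 12): swap arr[2] and arr[5], array becomes [12, 3, 5, 4, 28, 32, 21, 24, 19]
i ends at 4, j ends at 3: the pointers have crossed (j < i), so scanning stops.

Swap pivot arr[0] with arr[3] to place pivot at position 3: [4, 3, 5, 12, 28, 32, 21, 24, 19]
Pivot position: 3

After partitioning with pivot 12, the array becomes [4, 3, 5, 12, 28, 32, 21, 24, 19]. The pivot is placed at index 3. All elements to the left of the pivot are <= 12, and all elements to the right are > 12.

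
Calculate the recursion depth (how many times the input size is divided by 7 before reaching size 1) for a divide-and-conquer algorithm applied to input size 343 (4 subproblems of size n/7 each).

For divide and conquer with division factor 7:

Problem sizes at each level:
Level 0: 343
Level 1: 49
Level 2: 7
Level 3: 1

The root is level 0 and the size-1 base case is level 3 (the tree spans levels 0 through 3, i.e. 4 levels counting the root), so the depth is the number of divisions: log_7(343) = 3

The recursion tree depth is log_7(343) = 3. At each level, the problem size is divided by 7, so it takes 3 divisions to reduce to a base case of size 1. The algorithm makes 4 recursive calls at each level.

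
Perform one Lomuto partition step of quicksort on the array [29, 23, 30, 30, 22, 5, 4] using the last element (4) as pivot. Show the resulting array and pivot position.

Lomuto partition with pivot = 4:

Initial array: [29, 23, 30, 30, 22, 5, 4]

arr[0]=29 > 4: no swap
arr[1]=23 > 4: no swap
arr[2]=30 > 4: no swap
arr[3]=30 > 4: no swap
arr[4]=22 > 4: no swap
arr[5]=5 > 4: no swap

Place pivot at position 0: [4, 23, 30, 30, 22, 5, 29]
Pivot position: 0

After partitioning with pivot 4, the array becomes [4, 23, 30, 30, 22, 5, 29]. The pivot is placed at index 0. All elements to the left of the pivot are <= 4, and all elements to the right are > 4.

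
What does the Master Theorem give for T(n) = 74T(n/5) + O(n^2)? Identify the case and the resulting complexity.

Master Theorem for T(n) = 74T(n/5) + O(n^2):

a = 74, b = 5, c = 2
log_b(a) = log_5(74) = 2.6743

Case 1: c = 2 < log_5(74) = 2.6743
T(n) = O(n^(log_5 74))

For T(n) = 74T(n/5) + O(n^2): log_5(74) = 2.6743. This is Case 1 of the Master Theorem (c < log_b(a), work dominated by leaves), giving O(n^(log_5 74)).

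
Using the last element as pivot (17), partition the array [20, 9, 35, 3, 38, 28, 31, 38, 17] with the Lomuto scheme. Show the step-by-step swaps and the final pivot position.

Lomuto partition with pivot = 17:

Initial array: [20, 9, 35, 3, 38, 28, 31, 38, 17]

arr[0]=20 > 17: no swap
arr[1]=9 <= 17: swap with position 0, array becomes [9, 20, 35, 3, 38, 28, 31, 38, 17]
arr[2]=35 > 17: no swap
arr[3]=3 <= 17: swap with position 1, array becomes [9, 3, 35, 20, 38, 28, 31, 38, 17]
arr[4]=38 > 17: no swap
arr[5]=28 > 17: no swap
arr[6]=31 > 17: no swap
arr[7]=38 > 17: no swap

Place pivot at position 2: [9, 3, 17, 20, 38, 28, 31, 38, 35]
Pivot position: 2

After partitioning with pivot 17, the array becomes [9, 3, 17, 20, 38, 28, 31, 38, 35]. The pivot is placed at index 2. All elements to the left of the pivot are <= 17, and all elements to the right are > 17.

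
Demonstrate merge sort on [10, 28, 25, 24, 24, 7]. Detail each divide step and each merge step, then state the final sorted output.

Merge sort trace:

Split: [10, 28, 25, 24, 24, 7] -> [10, 28, 25] and [24, 24, 7]
  Split: [10, 28, 25] -> [10] and [28, 25]
    Split: [28, 25] -> [28] and [25]
    Merge: [28] + [25] -> [25, 28]
  Merge: [10] + [25, 28] -> [10, 25, 28]
  Split: [24, 24, 7] -> [24] and [24, 7]
    Split: [24, 7] -> [24] and [7]
    Merge: [24] + [7] -> [7, 24]
  Merge: [24] + [7, 24] -> [7, 24, 24]
Merge: [10, 25, 28] + [7, 24, 24] -> [7, 10, 24, 24, 25, 28]

Final sorted array: [7, 10, 24, 24, 25, 28]

The merge sort proceeds by recursively splitting the array and merging sorted halves.
After all merges, the sorted array is [7, 10, 24, 24, 25, 28].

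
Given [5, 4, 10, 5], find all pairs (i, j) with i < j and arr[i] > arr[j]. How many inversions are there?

Finding inversions in [5, 4, 10, 5]:

(0, 1): arr[0]=5 > arr[1]=4
(2, 3): arr[2]=10 > arr[3]=5

Total inversions: 2

The array has 2 inversion(s): (0,1), (2,3). Each pair (i,j) satisfies i < j and arr[i] > arr[j].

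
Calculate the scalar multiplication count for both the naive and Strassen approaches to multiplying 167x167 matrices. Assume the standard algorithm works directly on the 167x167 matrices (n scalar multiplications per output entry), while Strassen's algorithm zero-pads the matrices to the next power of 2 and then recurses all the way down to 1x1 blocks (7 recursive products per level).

Matrix multiplication for 167x167 matrices:

Strassen's algorithm requires power-of-2 dimensions. Pad 167x167 to 256x256 (next power of 2).

Standard algorithm: 167^3 = 4657463 multiplications
Strassen's algorithm: 7^(log2(256)) = 7^8 = 5764801 multiplications
Difference: 4657463 - 5764801 = -1107338 (Strassen uses MORE here due to padding overhead — for small or just-over-power-of-2 n, padding can outweigh the per-level savings)

Standard: 4657463 multiplications (167^3). Strassen: 5764801 multiplications (7^8, after padding to 256x256). Strassen reduces 8 recursive multiplications to 7 at each level.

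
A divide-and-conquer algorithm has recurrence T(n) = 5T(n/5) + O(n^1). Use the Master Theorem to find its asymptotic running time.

Master Theorem for T(n) = 5T(n/5) + O(n^1):

a = 5, b = 5, c = 1
log_b(a) = log_5(5) = 1.0000

Case 2: c = 1 = log_5(5) = 1.0000
T(n) = O(n^1 log n) = O(n log n)

For T(n) = 5T(n/5) + O(n^1): log_5(5) = 1.0000. This is Case 2 of the Master Theorem (c = log_b(a), equal work at all levels), giving O(n log n).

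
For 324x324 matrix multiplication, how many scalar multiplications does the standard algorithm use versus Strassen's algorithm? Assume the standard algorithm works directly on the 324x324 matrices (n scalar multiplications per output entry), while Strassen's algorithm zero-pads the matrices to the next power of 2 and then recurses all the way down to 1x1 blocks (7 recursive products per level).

Matrix multiplication for 324x324 matrices:

Strassen's algorithm requires power-of-2 dimensions. Pad 324x324 to 512x512 (next power of 2).

Standard algorithm: 324^3 = 34012224 multiplications
Strassen's algorithm: 7^(log2(512)) = 7^9 = 40353607 multiplications
Difference: 34012224 - 40353607 = -6341383 (Strassen uses MORE here due to padding overhead — for small or just-over-power-of-2 n, padding can outweigh the per-level savings)

Standard: 34012224 multiplications (324^3). Strassen: 40353607 multiplications (7^9, after padding to 512x512). Strassen reduces 8 recursive multiplications to 7 at each level.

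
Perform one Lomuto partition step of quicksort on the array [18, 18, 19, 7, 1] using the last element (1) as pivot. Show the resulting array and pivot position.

Lomuto partition with pivot = 1:

Initial array: [18, 18, 19, 7, 1]

arr[0]=18 > 1: no swap
arr[1]=18 > 1: no swap
arr[2]=19 > 1: no swap
arr[3]=7 > 1: no swap

Place pivot at position 0: [1, 18, 19, 7, 18]
Pivot position: 0

After partitioning with pivot 1, the array becomes [1, 18, 19, 7, 18]. The pivot is placed at index 0. All elements to the left of the pivot are <= 1, and all elements to the right are > 1.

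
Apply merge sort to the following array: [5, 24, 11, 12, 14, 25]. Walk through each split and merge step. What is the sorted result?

Merge sort trace:

Split: [5, 24, 11, 12, 14, 25] -> [5, 24, 11] and [12, 14, 25]
  Split: [5, 24, 11] -> [5] and [24, 11]
    Split: [24, 11] -> [24] and [11]
    Merge: [24] + [11] -> [11, 24]
  Merge: [5] + [11, 24] -> [5, 11, 24]
  Split: [12, 14, 25] -> [12] and [14, 25]
    Split: [14, 25] -> [14] and [25]
    Merge: [14] + [25] -> [14, 25]
  Merge: [12] + [14, 25] -> [12, 14, 25]
Merge: [5, 11, 24] + [12, 14, 25] -> [5, 11, 12, 14, 24, 25]

Final sorted array: [5, 11, 12, 14, 24, 25]

The merge sort proceeds by recursively splitting the array and merging sorted halves.
After all merges, the sorted array is [5, 11, 12, 14, 24, 25].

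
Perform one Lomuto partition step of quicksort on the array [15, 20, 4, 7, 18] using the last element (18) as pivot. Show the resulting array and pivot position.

Lomuto partition with pivot = 18:

Initial array: [15, 20, 4, 7, 18]

arr[0]=15 <= 18: swap with position 0, array becomes [15, 20, 4, 7, 18]
arr[1]=20 > 18: no swap
arr[2]=4 <= 18: swap with position 1, array becomes [15, 4, 20, 7, 18]
arr[3]=7 <= 18: swap with position 2, array becomes [15, 4, 7, 20, 18]

Place pivot at position 3: [15, 4, 7, 18, 20]
Pivot position: 3

After partitioning with pivot 18, the array becomes [15, 4, 7, 18, 20]. The pivot is placed at index 3. All elements to the left of the pivot are <= 18, and all elements to the right are > 18.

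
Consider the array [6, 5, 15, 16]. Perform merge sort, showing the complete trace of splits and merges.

Merge sort trace:

Split: [6, 5, 15, 16] -> [6, 5] and [15, 16]
  Split: [6, 5] -> [6] and [5]
  Merge: [6] + [5] -> [5, 6]
  Split: [15, 16] -> [15] and [16]
  Merge: [15] + [16] -> [15, 16]
Merge: [5, 6] + [15, 16] -> [5, 6, 15, 16]

Final sorted array: [5, 6, 15, 16]

The merge sort proceeds by recursively splitting the array and merging sorted halves.
After all merges, the sorted array is [5, 6, 15, 16].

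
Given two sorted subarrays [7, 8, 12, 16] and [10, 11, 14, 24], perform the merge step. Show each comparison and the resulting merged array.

Merging process:

Compare 7 vs 10: take 7 from left. Merged: [7]
Compare 8 vs 10: take 8 from left. Merged: [7, 8]
Compare 12 vs 10: take 10 from right. Merged: [7, 8, 10]
Compare 12 vs 11: take 11 from right. Merged: [7, 8, 10, 11]
Compare 12 vs 14: take 12 from left. Merged: [7, 8, 10, 11, 12]
Compare 16 vs 14: take 14 from right. Merged: [7, 8, 10, 11, 12, 14]
Compare 16 vs 24: take 16 from left. Merged: [7, 8, 10, 11, 12, 14, 16]
Append remaining from right: [24]. Merged: [7, 8, 10, 11, 12, 14, 16, 24]

Final merged array: [7, 8, 10, 11, 12, 14, 16, 24]
Total comparisons: 7

The merged array is [7, 8, 10, 11, 12, 14, 16, 24], requiring 7 comparisons. The merge step runs in O(n) time where n is the total number of elements.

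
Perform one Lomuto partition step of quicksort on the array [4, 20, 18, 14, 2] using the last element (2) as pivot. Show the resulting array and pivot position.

Lomuto partition with pivot = 2:

Initial array: [4, 20, 18, 14, 2]

arr[0]=4 > 2: no swap
arr[1]=20 > 2: no swap
arr[2]=18 > 2: no swap
arr[3]=14 > 2: no swap

Place pivot at position 0: [2, 20, 18, 14, 4]
Pivot position: 0

After partitioning with pivot 2, the array becomes [2, 20, 18, 14, 4]. The pivot is placed at index 0. All elements to the left of the pivot are <= 2, and all elements to the right are > 2.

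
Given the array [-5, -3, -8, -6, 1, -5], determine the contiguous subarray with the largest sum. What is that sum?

Using Kadane's algorithm on [-5, -3, -8, -6, 1, -5]:

Scanning through the array:
Position 1 (value -3): max_ending_here = -3, max_so_far = -3
Position 2 (value -8): max_ending_here = -8, max_so_far = -3
Position 3 (value -6): max_ending_here = -6, max_so_far = -3
Position 4 (value 1): max_ending_here = 1, max_so_far = 1
Position 5 (value -5): max_ending_here = -4, max_so_far = 1

Maximum subarray: [1]
Maximum sum: 1

The maximum subarray is [1] with sum 1. This subarray runs from index 4 to index 4.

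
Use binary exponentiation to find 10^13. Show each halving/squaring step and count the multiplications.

Computing 10^13 by squaring (build up from 10^1; each line after the first costs one multiplication):

10^1 = 10
10^2 = (10^1)^2 = 10^2 = 100
10^3 = 10 * 10^2 = 10 * 100 = 1000
10^6 = (10^3)^2 = 1000^2 = 1000000
10^12 = (10^6)^2 = 1000000^2 = 1000000000000
10^13 = 10 * 10^12 = 10 * 1000000000000 = 10000000000000

Result: 10000000000000
Multiplications needed: 5 (5 lines after 10^1)

10^13 = 10000000000000. Using exponentiation by squaring, this requires 5 multiplications. The key idea: if the exponent is even, square the half-power; if odd, multiply by the base once.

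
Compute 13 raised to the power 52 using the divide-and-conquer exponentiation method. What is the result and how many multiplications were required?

Computing 13^52 by squaring (build up from 13^1; each line after the first costs one multiplication):

13^1 = 13
13^2 = (13^1)^2 = 13^2 = 169
13^3 = 13 * 13^2 = 13 * 169 = 2197
13^6 = (13^3)^2 = 2197^2 = 4826809
13^12 = (13^6)^2 = 4826809^2 = 23298085122481
13^13 = 13 * 13^12 = 13 * 23298085122481 = 302875106592253
13^26 = (13^13)^2 = 302875106592253^2 = 91733330193268616658399616009
13^52 = (13^26)^2 = 91733330193268616658399616009^2 = 8415003868347247618489696679505181495471801448798649088081

Result: 8415003868347247618489696679505181495471801448798649088081
Multiplications needed: 7 (7 lines after 13^1)

13^52 = 8415003868347247618489696679505181495471801448798649088081. Using exponentiation by squaring, this requires 7 multiplications. The key idea: if the exponent is even, square the half-power; if odd, multiply by the base once.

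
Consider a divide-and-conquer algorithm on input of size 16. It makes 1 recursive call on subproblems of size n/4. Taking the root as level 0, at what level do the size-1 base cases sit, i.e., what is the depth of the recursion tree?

For divide and conquer with division factor 4:

Problem sizes at each level:
Level 0: 16
Level 1: 4
Level 2: 1

The root is level 0 and the size-1 base case is level 2 (the tree spans levels 0 through 2, i.e. 3 levels counting the root), so the depth is the number of divisions: log_4(16) = 2

The recursion tree depth is log_4(16) = 2. At each level, the problem size is divided by 4, so it takes 2 divisions to reduce to a base case of size 1. The algorithm makes 1 recursive call at each level.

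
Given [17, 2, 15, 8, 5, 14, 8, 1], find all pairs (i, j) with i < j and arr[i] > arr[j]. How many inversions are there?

Finding inversions in [17, 2, 15, 8, 5, 14, 8, 1]:

(0, 1): arr[0]=17 > arr[1]=2
(0, 2): arr[0]=17 > arr[2]=15
(0, 3): arr[0]=17 > arr[3]=8
(0, 4): arr[0]=17 > arr[4]=5
(0, 5): arr[0]=17 > arr[5]=14
(0, 6): arr[0]=17 > arr[6]=8
(0, 7): arr[0]=17 > arr[7]=1
(1, 7): arr[1]=2 > arr[7]=1
(2, 3): arr[2]=15 > arr[3]=8
(2, 4): arr[2]=15 > arr[4]=5
(2, 5): arr[2]=15 > arr[5]=14
(2, 6): arr[2]=15 > arr[6]=8
(2, 7): arr[2]=15 > arr[7]=1
(3, 4): arr[3]=8 > arr[4]=5
(3, 7): arr[3]=8 > arr[7]=1
(4, 7): arr[4]=5 > arr[7]=1
(5, 6): arr[5]=14 > arr[6]=8
(5, 7): arr[5]=14 > arr[7]=1
(6, 7): arr[6]=8 > arr[7]=1

Total inversions: 19

The array has 19 inversion(s): (0,1), (0,2), (0,3), (0,4), (0,5), (0,6), (0,7), (1,7), (2,3), (2,4), (2,5), (2,6), (2,7), (3,4), (3,7), (4,7), (5,6), (5,7), (6,7). Each pair (i,j) satisfies i < j and arr[i] > arr[j].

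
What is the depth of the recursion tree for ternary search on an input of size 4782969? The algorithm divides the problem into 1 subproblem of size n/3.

For divide and conquer with division factor 3:

Problem sizes at each level:
Level 0: 4782969
Level 1: 1594323
Level 2: 531441
Level 3: 177147
Level 4: 59049
Level 5: 19683
Level 6: 6561
Level 7: 2187
Level 8: 729
Level 9: 243
Level 10: 81
Level 11: 27
Level 12: 9
Level 13: 3
Level 14: 1

The root is level 0 and the size-1 base case is level 14 (the tree spans levels 0 through 14, i.e. 15 levels counting the root), so the depth is the number of divisions: log_3(4782969) = 14

The recursion tree depth is log_3(4782969) = 14. At each level, the problem size is divided by 3, so it takes 14 divisions to reduce to a base case of size 1. The algorithm makes 1 recursive call at each level.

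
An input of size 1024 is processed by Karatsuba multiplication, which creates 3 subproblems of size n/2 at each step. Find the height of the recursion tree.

For divide and conquer with division factor 2:

Problem sizes at each level:
Level 0: 1024
Level 1: 512
Level 2: 256
Level 3: 128
Level 4: 64
Level 5: 32
Level 6: 16
Level 7: 8
Level 8: 4
Level 9: 2
Level 10: 1

The root is level 0 and the size-1 base case is level 10 (the tree spans levels 0 through 10, i.e. 11 levels counting the root), so the depth is the number of divisions: log_2(1024) = 10

The recursion tree depth is log_2(1024) = 10. At each level, the problem size is divided by 2, so it takes 10 divisions to reduce to a base case of size 1. The algorithm makes 3 recursive calls at each level.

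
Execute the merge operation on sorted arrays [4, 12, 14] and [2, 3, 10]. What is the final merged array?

Merging process:

Compare 4 vs 2: take 2 from right. Merged: [2]
Compare 4 vs 3: take 3 from right. Merged: [2, 3]
Compare 4 vs 10: take 4 from left. Merged: [2, 3, 4]
Compare 12 vs 10: take 10 from right. Merged: [2, 3, 4, 10]
Append remaining from left: [12, 14]. Merged: [2, 3, 4, 10, 12, 14]

Final merged array: [2, 3, 4, 10, 12, 14]
Total comparisons: 4

The merged array is [2, 3, 4, 10, 12, 14], requiring 4 comparisons. The merge step runs in O(n) time where n is the total number of elements.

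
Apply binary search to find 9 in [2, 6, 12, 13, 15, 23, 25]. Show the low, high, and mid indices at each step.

Binary search for 9 in [2, 6, 12, 13, 15, 23, 25]:

lo=0, hi=6, mid=3, arr[mid]=13 -> 13 > 9, search left half
lo=0, hi=2, mid=1, arr[mid]=6 -> 6 < 9, search right half
lo=2, hi=2, mid=2, arr[mid]=12 -> 12 > 9, search left half
lo=2 > hi=1, target 9 not found

Binary search determines that 9 is not in the array after 3 comparisons. The search space was exhausted without finding the target.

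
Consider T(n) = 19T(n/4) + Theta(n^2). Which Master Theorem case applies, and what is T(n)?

Master Theorem for T(n) = 19T(n/4) + O(n^2):

a = 19, b = 4, c = 2
log_b(a) = log_4(19) = 2.1240

Case 1: c = 2 < log_4(19) = 2.1240
T(n) = O(n^(log_4 19))

For T(n) = 19T(n/4) + O(n^2): log_4(19) = 2.1240. This is Case 1 of the Master Theorem (c < log_b(a), work dominated by leaves), giving O(n^(log_4 19)).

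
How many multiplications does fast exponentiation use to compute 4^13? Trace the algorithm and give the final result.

Computing 4^13 by squaring (build up from 4^1; each line after the first costs one multiplication):

4^1 = 4
4^2 = (4^1)^2 = 4^2 = 16
4^3 = 4 * 4^2 = 4 * 16 = 64
4^6 = (4^3)^2 = 64^2 = 4096
4^12 = (4^6)^2 = 4096^2 = 16777216
4^13 = 4 * 4^12 = 4 * 16777216 = 67108864

Result: 67108864
Multiplications needed: 5 (5 lines after 4^1)

4^13 = 67108864. Using exponentiation by squaring, this requires 5 multiplications. The key idea: if the exponent is even, square the half-power; if odd, multiply by the base once.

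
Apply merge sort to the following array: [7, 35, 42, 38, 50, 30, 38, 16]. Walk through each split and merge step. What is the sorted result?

Merge sort trace:

Split: [7, 35, 42, 38, 50, 30, 38, 16] -> [7, 35, 42, 38] and [50, 30, 38, 16]
  Split: [7, 35, 42, 38] -> [7, 35] and [42, 38]
    Split: [7, 35] -> [7] and [35]
    Merge: [7] + [35] -> [7, 35]
    Split: [42, 38] -> [42] and [38]
    Merge: [42] + [38] -> [38, 42]
  Merge: [7, 35] + [38, 42] -> [7, 35, 38, 42]
  Split: [50, 30, 38, 16] -> [50, 30] and [38, 16]
    Split: [50, 30] -> [50] and [30]
    Merge: [50] + [30] -> [30, 50]
    Split: [38, 16] -> [38] and [16]
    Merge: [38] + [16] -> [16, 38]
  Merge: [30, 50] + [16, 38] -> [16, 30, 38, 50]
Merge: [7, 35, 38, 42] + [16, 30, 38, 50] -> [7, 16, 30, 35, 38, 38, 42, 50]

Final sorted array: [7, 16, 30, 35, 38, 38, 42, 50]

The merge sort proceeds by recursively splitting the array and merging sorted halves.
After all merges, the sorted array is [7, 16, 30, 35, 38, 38, 42, 50].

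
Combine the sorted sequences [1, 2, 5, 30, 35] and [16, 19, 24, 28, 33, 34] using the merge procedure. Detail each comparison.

Merging process:

Compare 1 vs 16: take 1 from left. Merged: [1]
Compare 2 vs 16: take 2 from left. Merged: [1, 2]
Compare 5 vs 16: take 5 from left. Merged: [1, 2, 5]
Compare 30 vs 16: take 16 from right. Merged: [1, 2, 5, 16]
Compare 30 vs 19: take 19 from right. Merged: [1, 2, 5, 16, 19]
Compare 30 vs 24: take 24 from right. Merged: [1, 2, 5, 16, 19, 24]
Compare 30 vs 28: take 28 from right. Merged: [1, 2, 5, 16, 19, 24, 28]
Compare 30 vs 33: take 30 from left. Merged: [1, 2, 5, 16, 19, 24, 28, 30]
Compare 35 vs 33: take 33 from right. Merged: [1, 2, 5, 16, 19, 24, 28, 30, 33]
Compare 35 vs 34: take 34 from right. Merged: [1, 2, 5, 16, 19, 24, 28, 30, 33, 34]
Append remaining from left: [35]. Merged: [1, 2, 5, 16, 19, 24, 28, 30, 33, 34, 35]

Final merged array: [1, 2, 5, 16, 19, 24, 28, 30, 33, 34, 35]
Total comparisons: 10

The merged array is [1, 2, 5, 16, 19, 24, 28, 30, 33, 34, 35], requiring 10 comparisons. The merge step runs in O(n) time where n is the total number of elements.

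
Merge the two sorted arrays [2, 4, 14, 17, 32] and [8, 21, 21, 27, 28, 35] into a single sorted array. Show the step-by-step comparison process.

Merging process:

Compare 2 vs 8: take 2 from left. Merged: [2]
Compare 4 vs 8: take 4 from left. Merged: [2, 4]
Compare 14 vs 8: take 8 from right. Merged: [2, 4, 8]
Compare 14 vs 21: take 14 from left. Merged: [2, 4, 8, 14]
Compare 17 vs 21: take 17 from left. Merged: [2, 4, 8, 14, 17]
Compare 32 vs 21: take 21 from right. Merged: [2, 4, 8, 14, 17, 21]
Compare 32 vs 21: take 21 from right. Merged: [2, 4, 8, 14, 17, 21, 21]
Compare 32 vs 27: take 27 from right. Merged: [2, 4, 8, 14, 17, 21, 21, 27]
Compare 32 vs 28: take 28 from right. Merged: [2, 4, 8, 14, 17, 21, 21, 27, 28]
Compare 32 vs 35: take 32 from left. Merged: [2, 4, 8, 14, 17, 21, 21, 27, 28, 32]
Append remaining from right: [35]. Merged: [2, 4, 8, 14, 17, 21, 21, 27, 28, 32, 35]

Final merged array: [2, 4, 8, 14, 17, 21, 21, 27, 28, 32, 35]
Total comparisons: 10

The merged array is [2, 4, 8, 14, 17, 21, 21, 27, 28, 32, 35], requiring 10 comparisons. The merge step runs in O(n) time where n is the total number of elements.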